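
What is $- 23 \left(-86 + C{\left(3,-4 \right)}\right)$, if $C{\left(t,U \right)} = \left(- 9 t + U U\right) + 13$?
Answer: $1932$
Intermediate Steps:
$C{\left(t,U \right)} = 13 + U^{2} - 9 t$ ($C{\left(t,U \right)} = \left(- 9 t + U^{2}\right) + 13 = \left(U^{2} - 9 t\right) + 13 = 13 + U^{2} - 9 t$)
$- 23 \left(-86 + C{\left(3,-4 \right)}\right) = - 23 \left(-86 + \left(13 + \left(-4\right)^{2} - 27\right)\right) = - 23 \left(-86 + \left(13 + 16 - 27\right)\right) = - 23 \left(-86 + 2\right) = \left(-23\right) \left(-84\right) = 1932$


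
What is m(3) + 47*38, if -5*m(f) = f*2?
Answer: 8924/5 ≈ 1784.8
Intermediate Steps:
m(f) = -2*f/5 (m(f) = -f*2/5 = -2*f/5)
m(3) + 47*38 = -⅖*3 + 47*38 = -6/5 + 1786 = 8924/5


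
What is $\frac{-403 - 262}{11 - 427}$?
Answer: $\frac{665}{416} \approx 1.5986$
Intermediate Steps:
$\frac{-403 - 262}{11 - 427} = - \frac{665}{-416} = \left(-665\right) \left(- \frac{1}{416}\right) = \frac{665}{416}$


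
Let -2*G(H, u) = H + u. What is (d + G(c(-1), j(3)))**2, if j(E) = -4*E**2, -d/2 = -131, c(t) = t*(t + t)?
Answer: 77841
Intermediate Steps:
c(t) = 2*t**2 (c(t) = t*(2*t) = 2*t**2)
d = 262 (d = -2*(-131) = 262)
G(H, u) = -H/2 - u/2 (G(H, u) = -(H + u)/2 = -H/2 - u/2)
(d + G(c(-1), j(3)))**2 = (262 + (-(-1)**2 - (-2)*3**2))**2 = (262 + (-1 - (-2)*9))**2 = (262 + (-1/2*2 - 1/2*(-36)))**2 = (262 + (-1 + 18))**2 = (262 + 17)**2 = 279**2 = 77841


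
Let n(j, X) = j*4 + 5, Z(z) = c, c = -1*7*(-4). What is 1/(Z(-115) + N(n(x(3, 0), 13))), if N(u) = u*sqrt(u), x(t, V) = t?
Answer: -28/4129 + 17*sqrt(17)/4129 ≈ 0.010194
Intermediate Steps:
c = 28 (c = -7*(-4) = 28)
Z(z) = 28
n(j, X) = 5 + 4*j (n(j, X) = 4*j + 5 = 5 + 4*j)
N(u) = u**(3/2)
1/(Z(-115) + N(n(x(3, 0), 13))) = 1/(28 + (5 + 4*3)**(3/2)) = 1/(28 + (5 + 12)**(3/2)) = 1/(28 + 17**(3/2)) = 1/(28 + 17*sqrt(17))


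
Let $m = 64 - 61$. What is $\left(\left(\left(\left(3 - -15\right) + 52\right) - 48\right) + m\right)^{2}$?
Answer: $625$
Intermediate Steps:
$m = 3$
$\left(\left(\left(\left(3 - -15\right) + 52\right) - 48\right) + m\right)^{2} = \left(\left(\left(\left(3 - -15\right) + 52\right) - 48\right) + 3\right)^{2} = \left(\left(\left(\left(3 + 15\right) + 52\right) - 48\right) + 3\right)^{2} = \left(\left(\left(18 + 52\right) - 48\right) + 3\right)^{2} = \left(\left(70 - 48\right) + 3\right)^{2} = \left(22 + 3\right)^{2} = 25^{2} = 625$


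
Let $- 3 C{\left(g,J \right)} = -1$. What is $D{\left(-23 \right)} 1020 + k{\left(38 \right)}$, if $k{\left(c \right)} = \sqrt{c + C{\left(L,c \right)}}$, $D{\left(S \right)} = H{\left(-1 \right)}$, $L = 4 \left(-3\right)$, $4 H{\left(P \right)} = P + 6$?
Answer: $1275 + \frac{\sqrt{345}}{3} \approx 1281.2$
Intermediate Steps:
$H{\left(P \right)} = \frac{3}{2} + \frac{P}{4}$ ($H{\left(P \right)} = \frac{P + 6}{4} = \frac{6 + P}{4} = \frac{3}{2} + \frac{P}{4}$)
$L = -12$
$D{\left(S \right)} = \frac{5}{4}$ ($D{\left(S \right)} = \frac{3}{2} + \frac{1}{4} \left(-1\right) = \frac{3}{2} - \frac{1}{4} = \frac{5}{4}$)
$C{\left(g,J \right)} = \frac{1}{3}$ ($C{\left(g,J \right)} = \left(- \frac{1}{3}\right) \left(-1\right) = \frac{1}{3}$)
$k{\left(c \right)} = \sqrt{\frac{1}{3} + c}$ ($k{\left(c \right)} = \sqrt{c + \frac{1}{3}} = \sqrt{\frac{1}{3} + c}$)
$D{\left(-23 \right)} 1020 + k{\left(38 \right)} = \frac{5}{4} \cdot 1020 + \frac{\sqrt{3 + 9 \cdot 38}}{3} = 1275 + \frac{\sqrt{3 + 342}}{3} = 1275 + \frac{\sqrt{345}}{3}$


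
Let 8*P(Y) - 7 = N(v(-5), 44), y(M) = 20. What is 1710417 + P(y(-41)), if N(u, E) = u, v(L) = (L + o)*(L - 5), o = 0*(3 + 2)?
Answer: 13683393/8 ≈ 1.7104e+6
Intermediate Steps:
o = 0 (o = 0*5 = 0)
v(L) = L*(-5 + L) (v(L) = (L + 0)*(L - 5) = L*(-5 + L))
P(Y) = 57/8 (P(Y) = 7/8 + (-5*(-5 - 5))/8 = 7/8 + (-5*(-10))/8 = 7/8 + (⅛)*50 = 7/8 + 25/4 = 57/8)
1710417 + P(y(-41)) = 1710417 + 57/8 = 13683393/8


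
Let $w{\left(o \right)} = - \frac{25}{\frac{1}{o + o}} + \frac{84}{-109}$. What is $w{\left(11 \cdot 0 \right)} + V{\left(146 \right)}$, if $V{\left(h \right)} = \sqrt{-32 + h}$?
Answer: $- \frac{84}{109} + \sqrt{114} \approx 9.9064$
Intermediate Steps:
$w{\left(o \right)} = - \frac{84}{109} - 50 o$ ($w{\left(o \right)} = - \frac{25}{\frac{1}{2 o}} + 84 \left(- \frac{1}{109}\right) = - \frac{25}{\frac{1}{2} \frac{1}{o}} - \frac{84}{109} = - 25 \cdot 2 o - \frac{84}{109} = - 50 o - \frac{84}{109} = - \frac{84}{109} - 50 o$)
$w{\left(11 \cdot 0 \right)} + V{\left(146 \right)} = \left(- \frac{84}{109} - 50 \cdot 11 \cdot 0\right) + \sqrt{-32 + 146} = \left(- \frac{84}{109} - 0\right) + \sqrt{114} = \left(- \frac{84}{109} + 0\right) + \sqrt{114} = - \frac{84}{109} + \sqrt{114}$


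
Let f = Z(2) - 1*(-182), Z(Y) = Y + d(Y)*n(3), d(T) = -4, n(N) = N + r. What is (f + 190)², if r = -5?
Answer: 145924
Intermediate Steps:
n(N) = -5 + N (n(N) = N - 5 = -5 + N)
Z(Y) = 8 + Y (Z(Y) = Y - 4*(-5 + 3) = Y - 4*(-2) = Y + 8 = 8 + Y)
f = 192 (f = (8 + 2) - 1*(-182) = 10 + 182 = 192)
(f + 190)² = (192 + 190)² = 382² = 145924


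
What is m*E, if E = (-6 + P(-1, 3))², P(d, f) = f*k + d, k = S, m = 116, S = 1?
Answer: 1856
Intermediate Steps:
k = 1
P(d, f) = d + f (P(d, f) = f*1 + d = f + d = d + f)
E = 16 (E = (-6 + (-1 + 3))² = (-6 + 2)² = (-4)² = 16)
m*E = 116*16 = 1856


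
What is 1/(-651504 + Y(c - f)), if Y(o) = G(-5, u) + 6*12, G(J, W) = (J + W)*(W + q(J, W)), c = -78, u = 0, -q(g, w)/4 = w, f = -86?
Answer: -1/651432 ≈ -1.5351e-6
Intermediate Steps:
q(g, w) = -4*w
G(J, W) = -3*W*(J + W) (G(J, W) = (J + W)*(W - 4*W) = (J + W)*(-3*W) = -3*W*(J + W))
Y(o) = 72 (Y(o) = 3*0*(-1*(-5) - 1*0) + 6*12 = 3*0*(5 + 0) + 72 = 3*0*5 + 72 = 0 + 72 = 72)
1/(-651504 + Y(c - f)) = 1/(-651504 + 72) = 1/(-651432) = -1/651432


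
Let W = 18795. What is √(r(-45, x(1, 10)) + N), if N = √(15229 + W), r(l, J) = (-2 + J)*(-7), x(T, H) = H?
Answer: √(-56 + 2*√8506) ≈ 11.334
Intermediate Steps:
r(l, J) = 14 - 7*J
N = 2*√8506 (N = √(15229 + 18795) = √34024 = 2*√8506 ≈ 184.46)
√(r(-45, x(1, 10)) + N) = √((14 - 7*10) + 2*√8506) = √((14 - 70) + 2*√8506) = √(-56 + 2*√8506)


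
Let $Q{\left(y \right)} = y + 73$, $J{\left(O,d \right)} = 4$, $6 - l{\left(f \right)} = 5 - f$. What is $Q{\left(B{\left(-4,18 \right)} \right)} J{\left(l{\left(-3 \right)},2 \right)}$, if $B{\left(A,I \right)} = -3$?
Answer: $280$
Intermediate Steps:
$l{\left(f \right)} = 1 + f$ ($l{\left(f \right)} = 6 - \left(5 - f\right) = 6 + \left(-5 + f\right) = 1 + f$)
$Q{\left(y \right)} = 73 + y$
$Q{\left(B{\left(-4,18 \right)} \right)} J{\left(l{\left(-3 \right)},2 \right)} = \left(73 - 3\right) 4 = 70 \cdot 4 = 280$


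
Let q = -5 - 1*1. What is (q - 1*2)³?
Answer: -512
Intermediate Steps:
q = -6 (q = -5 - 1 = -6)
(q - 1*2)³ = (-6 - 1*2)³ = (-6 - 2)³ = (-8)³ = -512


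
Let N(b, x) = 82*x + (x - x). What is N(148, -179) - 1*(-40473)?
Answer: 25795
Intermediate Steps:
N(b, x) = 82*x (N(b, x) = 82*x + 0 = 82*x)
N(148, -179) - 1*(-40473) = 82*(-179) - 1*(-40473) = -14678 + 40473 = 25795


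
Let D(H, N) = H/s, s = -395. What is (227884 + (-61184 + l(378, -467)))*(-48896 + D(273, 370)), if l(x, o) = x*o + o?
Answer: 198800988549/395 ≈ 5.0329e+8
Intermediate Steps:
l(x, o) = o + o*x (l(x, o) = o*x + o = o + o*x)
D(H, N) = -H/395 (D(H, N) = H/(-395) = H*(-1/395) = -H/395)
(227884 + (-61184 + l(378, -467)))*(-48896 + D(273, 370)) = (227884 + (-61184 - 467*(1 + 378)))*(-48896 - 1/395*273) = (227884 + (-61184 - 467*379))*(-48896 - 273/395) = (227884 + (-61184 - 176993))*(-19314193/395) = (227884 - 238177)*(-19314193/395) = -10293*(-19314193/395) = 198800988549/395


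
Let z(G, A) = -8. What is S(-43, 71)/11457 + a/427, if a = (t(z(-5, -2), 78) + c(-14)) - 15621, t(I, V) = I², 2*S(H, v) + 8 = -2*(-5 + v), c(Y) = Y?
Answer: -178426837/4892139 ≈ -36.472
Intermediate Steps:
S(H, v) = 1 - v (S(H, v) = -4 + (-2*(-5 + v))/2 = -4 + (10 - 2*v)/2 = -4 + (5 - v) = 1 - v)
a = -15571 (a = ((-8)² - 14) - 15621 = (64 - 14) - 15621 = 50 - 15621 = -15571)
S(-43, 71)/11457 + a/427 = (1 - 1*71)/11457 - 15571/427 = (1 - 71)*(1/11457) - 15571*1/427 = -70*1/11457 - 15571/427 = -70/11457 - 15571/427 = -178426837/4892139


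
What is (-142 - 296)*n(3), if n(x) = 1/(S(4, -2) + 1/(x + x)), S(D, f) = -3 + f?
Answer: 2628/29 ≈ 90.621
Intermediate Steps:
n(x) = 1/(-5 + 1/(2*x)) (n(x) = 1/((-3 - 2) + 1/(x + x)) = 1/(-5 + 1/(2*x)))
(-142 - 296)*n(3) = (-142 - 296)*(-2*3/(-1 + 10*3)) = -(-876)*3/(-1 + 30) = -(-876)*3/29 = -438*(-6/29) = 2628/29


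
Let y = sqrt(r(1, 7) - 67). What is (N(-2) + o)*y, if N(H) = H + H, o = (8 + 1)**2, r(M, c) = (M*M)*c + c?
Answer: 77*I*sqrt(53) ≈ 560.57*I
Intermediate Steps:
r(M, c) = c + c*M**2 (r(M, c) = M**2*c + c = c*M**2 + c = c + c*M**2)
o = 81 (o = 9**2 = 81)
y = I*sqrt(53) (y = sqrt(7*(1 + 1**2) - 67) = sqrt(7*(1 + 1) - 67) = sqrt(7*2 - 67) = sqrt(14 - 67) = sqrt(-53) = I*sqrt(53) ≈ 7.2801*I)
N(H) = 2*H
(N(-2) + o)*y = (2*(-2) + 81)*(I*sqrt(53)) = (-4 + 81)*(I*sqrt(53)) = 77*(I*sqrt(53)) = 77*I*sqrt(53)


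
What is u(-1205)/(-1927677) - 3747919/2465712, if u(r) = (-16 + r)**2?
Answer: -3633587265985/1584365437008 ≈ -2.2934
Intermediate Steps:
u(-1205)/(-1927677) - 3747919/2465712 = (-16 - 1205)**2/(-1927677) - 3747919/2465712 = (-1221)**2*(-1/1927677) - 3747919*1/2465712 = 1490841*(-1/1927677) - 3747919/2465712 = -496947/642559 - 3747919/2465712 = -3633587265985/1584365437008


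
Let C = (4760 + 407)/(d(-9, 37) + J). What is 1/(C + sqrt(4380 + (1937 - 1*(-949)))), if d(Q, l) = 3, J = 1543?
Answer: -7988182/17339884967 + 2390116*sqrt(7266)/17339884967 ≈ 0.011289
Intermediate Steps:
C = 5167/1546 (C = (4760 + 407)/(3 + 1543) = 5167/1546 ≈ 3.3422)
1/(C + sqrt(4380 + (1937 - 1*(-949)))) = 1/(5167/1546 + sqrt(4380 + (1937 - 1*(-949)))) = 1/(5167/1546 + sqrt(4380 + (1937 + 949))) = 1/(5167/1546 + sqrt(4380 + 2886)) = 1/(5167/1546 + sqrt(7266))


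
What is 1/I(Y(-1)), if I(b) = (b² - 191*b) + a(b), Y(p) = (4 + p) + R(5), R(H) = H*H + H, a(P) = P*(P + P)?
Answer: -1/3036 ≈ -0.00032938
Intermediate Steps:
a(P) = 2*P² (a(P) = P*(2*P) = 2*P²)
R(H) = H + H² (R(H) = H² + H = H + H²)
Y(p) = 34 + p (Y(p) = (4 + p) + 5*(1 + 5) = (4 + p) + 5*6 = (4 + p) + 30 = 34 + p)
I(b) = -191*b + 3*b² (I(b) = (b² - 191*b) + 2*b² = -191*b + 3*b²)
1/I(Y(-1)) = 1/((34 - 1)*(-191 + 3*(34 - 1))) = 1/(33*(-191 + 3*33)) = 1/(33*(-191 + 99)) = 1/(33*(-92)) = 1/(-3036) = -1/3036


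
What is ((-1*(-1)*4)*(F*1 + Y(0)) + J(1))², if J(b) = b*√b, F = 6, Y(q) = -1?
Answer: 441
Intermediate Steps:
J(b) = b^(3/2)
((-1*(-1)*4)*(F*1 + Y(0)) + J(1))² = ((-1*(-1)*4)*(6*1 - 1) + 1^(3/2))² = ((1*4)*(6 - 1) + 1)² = (4*5 + 1)² = (20 + 1)² = 21² = 441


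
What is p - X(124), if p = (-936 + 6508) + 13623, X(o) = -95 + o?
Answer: 19166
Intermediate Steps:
p = 19195 (p = 5572 + 13623 = 19195)
p - X(124) = 19195 - (-95 + 124) = 19195 - 1*29 = 19195 - 29 = 19166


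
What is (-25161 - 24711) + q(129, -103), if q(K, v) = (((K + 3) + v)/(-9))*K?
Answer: -150863/3 ≈ -50288.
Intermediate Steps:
q(K, v) = K*(-1/3 - K/9 - v/9) (q(K, v) = (((3 + K) + v)*(-1/9))*K = ((3 + K + v)*(-1/9))*K = (-1/3 - K/9 - v/9)*K = K*(-1/3 - K/9 - v/9))
(-25161 - 24711) + q(129, -103) = (-25161 - 24711) - 1/9*129*(3 + 129 - 103) = -49872 - 1/9*129*29 = -49872 - 1247/3 = -150863/3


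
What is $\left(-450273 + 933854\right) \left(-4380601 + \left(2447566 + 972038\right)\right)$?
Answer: $-464719890257$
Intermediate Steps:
$\left(-450273 + 933854\right) \left(-4380601 + \left(2447566 + 972038\right)\right) = 483581 \left(-4380601 + 3419604\right) = 483581 \left(-960997\right) = -464719890257$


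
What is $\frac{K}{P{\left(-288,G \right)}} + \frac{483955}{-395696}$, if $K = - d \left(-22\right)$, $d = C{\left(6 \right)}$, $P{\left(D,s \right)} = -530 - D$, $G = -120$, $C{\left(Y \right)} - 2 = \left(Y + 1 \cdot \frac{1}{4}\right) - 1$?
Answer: $- \frac{8192301}{4352656} \approx -1.8821$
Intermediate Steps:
$C{\left(Y \right)} = \frac{5}{4} + Y$ ($C{\left(Y \right)} = 2 + \left(\left(Y + 1 \cdot \frac{1}{4}\right) - 1\right) = 2 + \left(\left(Y + \frac{1}{4}\right) - 1\right) = 2 + \left(\left(\frac{1}{4} + Y\right) - 1\right) = 2 + \left(- \frac{3}{4} + Y\right) = \frac{5}{4} + Y$)
$d = \frac{29}{4}$ ($d = \frac{5}{4} + 6 = \frac{29}{4} \approx 7.25$)
$K = \frac{319}{2}$ ($K = \left(-1\right) \frac{29}{4} \left(-22\right) = \left(- \frac{29}{4}\right) \left(-22\right) = \frac{319}{2} \approx 159.5$)
$\frac{K}{P{\left(-288,G \right)}} + \frac{483955}{-395696} = \frac{319}{2 \left(-530 - -288\right)} + \frac{483955}{-395696} = \frac{319}{2 \left(-530 + 288\right)} + 483955 \left(- \frac{1}{395696}\right) = \frac{319}{2 \left(-242\right)} - \frac{483955}{395696} = \frac{319}{2} \left(- \frac{1}{242}\right) - \frac{483955}{395696} = - \frac{29}{44} - \frac{483955}{395696} = - \frac{8192301}{4352656}$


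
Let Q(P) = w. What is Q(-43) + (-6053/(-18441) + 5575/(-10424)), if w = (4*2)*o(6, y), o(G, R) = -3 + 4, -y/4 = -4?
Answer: 1498119769/192228984 ≈ 7.7934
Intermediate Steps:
y = 16 (y = -4*(-4) = 16)
o(G, R) = 1
w = 8 (w = (4*2)*1 = 8*1 = 8)
Q(P) = 8
Q(-43) + (-6053/(-18441) + 5575/(-10424)) = 8 + (-6053/(-18441) + 5575/(-10424)) = 8 + (-6053*(-1/18441) + 5575*(-1/10424)) = 8 + (6053/18441 - 5575/10424) = 8 - 39712103/192228984 = 1498119769/192228984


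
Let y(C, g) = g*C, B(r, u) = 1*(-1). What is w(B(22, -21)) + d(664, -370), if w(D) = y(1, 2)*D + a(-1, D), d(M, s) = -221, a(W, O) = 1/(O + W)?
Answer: -447/2 ≈ -223.50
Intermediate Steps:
B(r, u) = -1
y(C, g) = C*g
w(D) = 1/(-1 + D) + 2*D (w(D) = (1*2)*D + 1/(D - 1) = 2*D + 1/(-1 + D) = 1/(-1 + D) + 2*D)
w(B(22, -21)) + d(664, -370) = (1 + 2*(-1)*(-1 - 1))/(-1 - 1) - 221 = (1 + 2*(-1)*(-2))/(-2) - 221 = -(1 + 4)/2 - 221 = -½*5 - 221 = -5/2 - 221 = -447/2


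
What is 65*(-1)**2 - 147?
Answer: -82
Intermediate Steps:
65*(-1)**2 - 147 = 65*1 - 147 = 65 - 147 = -82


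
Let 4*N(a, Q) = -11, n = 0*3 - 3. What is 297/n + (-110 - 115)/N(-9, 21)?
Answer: -189/11 ≈ -17.182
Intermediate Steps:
n = -3 (n = 0 - 3 = -3)
N(a, Q) = -11/4 (N(a, Q) = (1/4)*(-11) = -11/4)
297/n + (-110 - 115)/N(-9, 21) = 297/(-3) + (-110 - 115)/(-11/4) = 297*(-1/3) - 225*(-4/11) = -99 + 900/11 = -189/11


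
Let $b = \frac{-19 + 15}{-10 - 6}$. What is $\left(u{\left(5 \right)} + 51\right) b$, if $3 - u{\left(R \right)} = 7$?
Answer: $\frac{47}{4} \approx 11.75$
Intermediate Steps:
$b = \frac{1}{4}$ ($b = - \frac{4}{-16} = \left(-4\right) \left(- \frac{1}{16}\right) = \frac{1}{4} \approx 0.25$)
$u{\left(R \right)} = -4$ ($u{\left(R \right)} = 3 - 7 = -4$)
$\left(u{\left(5 \right)} + 51\right) b = \left(-4 + 51\right) \frac{1}{4} = 47 \cdot \frac{1}{4} = \frac{47}{4}$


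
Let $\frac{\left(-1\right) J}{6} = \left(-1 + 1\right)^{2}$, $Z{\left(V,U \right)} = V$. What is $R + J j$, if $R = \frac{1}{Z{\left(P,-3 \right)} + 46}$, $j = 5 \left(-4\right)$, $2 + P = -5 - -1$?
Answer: $\frac{1}{40} \approx 0.025$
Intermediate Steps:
$P = -6$ ($P = -2 - 4 = -6$)
$j = -20$
$R = \frac{1}{40}$ ($R = \frac{1}{-6 + 46} = \frac{1}{40} \approx 0.025$)
$J = 0$ ($J = - 6 \left(-1 + 1\right)^{2} = - 6 \cdot 0^{2} = \left(-6\right) 0 = 0$)
$R + J j = \frac{1}{40} + 0 \left(-20\right) = \frac{1}{40} + 0 = \frac{1}{40}$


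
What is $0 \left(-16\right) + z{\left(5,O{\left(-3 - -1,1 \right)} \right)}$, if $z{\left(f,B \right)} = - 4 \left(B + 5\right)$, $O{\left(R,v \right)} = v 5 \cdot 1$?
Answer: $-40$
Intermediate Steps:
$O{\left(R,v \right)} = 5 v$ ($O{\left(R,v \right)} = 5 v 1 = 5 v$)
$z{\left(f,B \right)} = -20 - 4 B$ ($z{\left(f,B \right)} = - 4 \left(5 + B\right) = -20 - 4 B$)
$0 \left(-16\right) + z{\left(5,O{\left(-3 - -1,1 \right)} \right)} = 0 \left(-16\right) - \left(20 + 4 \cdot 5 \cdot 1\right) = 0 - 40 = -40$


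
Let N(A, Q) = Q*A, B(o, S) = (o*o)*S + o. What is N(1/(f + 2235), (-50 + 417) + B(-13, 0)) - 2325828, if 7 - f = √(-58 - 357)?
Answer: -11691887719944/5026979 + 354*I*√415/5026979 ≈ -2.3258e+6 + 0.0014346*I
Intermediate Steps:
B(o, S) = o + S*o² (B(o, S) = o²*S + o = S*o² + o = o + S*o²)
f = 7 - I*√415 (f = 7 - √(-58 - 357) = 7 - √(-415) = 7 - I*√415 ≈ 7.0 - 20.372*I)
N(A, Q) = A*Q
N(1/(f + 2235), (-50 + 417) + B(-13, 0)) - 2325828 = ((-50 + 417) - 13*(1 + 0*(-13)))/((7 - I*√415) + 2235) - 2325828 = (367 - 13*(1 + 0))/(2242 - I*√415) - 2325828 = (367 - 13*1)/(2242 - I*√415) - 2325828 = (367 - 13)/(2242 - I*√415) - 2325828 = 354/(2242 - I*√415) - 2325828 = -2325828 + 354/(2242 - I*√415)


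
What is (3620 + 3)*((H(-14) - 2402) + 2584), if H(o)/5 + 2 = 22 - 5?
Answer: 931111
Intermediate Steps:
H(o) = 75 (H(o) = -10 + 5*(22 - 5) = -10 + 5*17 = -10 + 85 = 75)
(3620 + 3)*((H(-14) - 2402) + 2584) = (3620 + 3)*((75 - 2402) + 2584) = 3623*(-2327 + 2584) = 3623*257 = 931111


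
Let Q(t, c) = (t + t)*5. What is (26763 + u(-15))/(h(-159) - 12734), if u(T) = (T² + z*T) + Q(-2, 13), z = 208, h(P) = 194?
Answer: -542/285 ≈ -1.9018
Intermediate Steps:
Q(t, c) = 10*t (Q(t, c) = (2*t)*5 = 10*t)
u(T) = -20 + T² + 208*T (u(T) = (T² + 208*T) + 10*(-2) = (T² + 208*T) - 20 = -20 + T² + 208*T)
(26763 + u(-15))/(h(-159) - 12734) = (26763 + (-20 + (-15)² + 208*(-15)))/(194 - 12734) = (26763 + (-20 + 225 - 3120))/(-12540) = (26763 - 2915)*(-1/12540) = 23848*(-1/12540) = -542/285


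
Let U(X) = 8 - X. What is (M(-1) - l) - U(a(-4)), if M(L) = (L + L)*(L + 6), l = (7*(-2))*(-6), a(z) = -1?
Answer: -103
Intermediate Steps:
l = 84 (l = -14*(-6) = 84)
M(L) = 2*L*(6 + L) (M(L) = (2*L)*(6 + L) = 2*L*(6 + L))
(M(-1) - l) - U(a(-4)) = (2*(-1)*(6 - 1) - 1*84) - (8 - 1*(-1)) = (2*(-1)*5 - 84) - (8 + 1) = (-10 - 84) - 1*9 = -94 - 9 = -103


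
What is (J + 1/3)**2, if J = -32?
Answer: 9025/9 ≈ 1002.8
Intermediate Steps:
(J + 1/3)**2 = (-32 + 1/3)**2 = (-95/3)**2 = 9025/9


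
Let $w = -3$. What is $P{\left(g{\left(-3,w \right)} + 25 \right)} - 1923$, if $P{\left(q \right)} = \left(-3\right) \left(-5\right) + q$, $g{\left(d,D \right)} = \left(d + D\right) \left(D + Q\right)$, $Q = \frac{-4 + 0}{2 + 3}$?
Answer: $- \frac{9301}{5} \approx -1860.2$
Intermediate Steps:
$Q = - \frac{4}{5} \approx -0.8$
$g{\left(d,D \right)} = \left(- \frac{4}{5} + D\right) \left(D + d\right)$ ($g{\left(d,D \right)} = \left(d + D\right) \left(D - \frac{4}{5}\right) = \left(D + d\right) \left(- \frac{4}{5} + D\right) = \left(- \frac{4}{5} + D\right) \left(D + d\right)$)
$P{\left(q \right)} = 15 + q$
$P{\left(g{\left(-3,w \right)} + 25 \right)} - 1923 = \left(15 + \left(\left(\left(-3\right)^{2} - - \frac{12}{5} - - \frac{12}{5} - -9\right) + 25\right)\right) - 1923 = \left(15 + \left(\left(9 + \frac{12}{5} + \frac{12}{5} + 9\right) + 25\right)\right) - 1923 = \left(15 + \left(\frac{114}{5} + 25\right)\right) - 1923 = \left(15 + \frac{239}{5}\right) - 1923 = \frac{314}{5} - 1923 = - \frac{9301}{5}$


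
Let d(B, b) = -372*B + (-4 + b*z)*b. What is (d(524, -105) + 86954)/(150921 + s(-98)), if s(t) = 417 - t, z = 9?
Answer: -8329/151436 ≈ -0.055000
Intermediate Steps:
d(B, b) = -372*B + b*(-4 + 9*b) (d(B, b) = -372*B + (-4 + b*9)*b = -372*B + (-4 + 9*b)*b = -372*B + b*(-4 + 9*b))
(d(524, -105) + 86954)/(150921 + s(-98)) = ((-372*524 - 4*(-105) + 9*(-105)²) + 86954)/(150921 + (417 - 1*(-98))) = ((-194928 + 420 + 9*11025) + 86954)/(150921 + (417 + 98)) = ((-194928 + 420 + 99225) + 86954)/(150921 + 515) = (-95283 + 86954)/151436 = -8329*1/151436 = -8329/151436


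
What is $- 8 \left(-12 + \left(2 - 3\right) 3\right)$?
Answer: $120$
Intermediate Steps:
$- 8 \left(-12 + \left(2 - 3\right) 3\right) = - 8 \left(-12 - 3\right) = \left(-8\right) \left(-15\right) = 120$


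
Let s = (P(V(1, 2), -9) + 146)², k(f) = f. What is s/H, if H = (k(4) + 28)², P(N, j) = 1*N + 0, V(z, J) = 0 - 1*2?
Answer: 81/4 ≈ 20.250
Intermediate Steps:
V(z, J) = -2 (V(z, J) = 0 - 2 = -2)
P(N, j) = N (P(N, j) = N + 0 = N)
s = 20736 (s = (-2 + 146)² = 144² = 20736)
H = 1024 (H = (4 + 28)² = 32² = 1024)
s/H = 20736/1024 = 20736*(1/1024) = 81/4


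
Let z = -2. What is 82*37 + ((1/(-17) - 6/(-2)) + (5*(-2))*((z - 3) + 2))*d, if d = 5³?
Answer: 121578/17 ≈ 7151.6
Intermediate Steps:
d = 125
82*37 + ((1/(-17) - 6/(-2)) + (5*(-2))*((z - 3) + 2))*d = 82*37 + ((1/(-17) - 6/(-2)) + (5*(-2))*((-2 - 3) + 2))*125 = 3034 + ((1*(-1/17) - 6*(-½)) - 10*(-5 + 2))*125 = 3034 + ((-1/17 + 3) - 10*(-3))*125 = 3034 + (50/17 + 30)*125 = 3034 + (560/17)*125 = 3034 + 70000/17 = 121578/17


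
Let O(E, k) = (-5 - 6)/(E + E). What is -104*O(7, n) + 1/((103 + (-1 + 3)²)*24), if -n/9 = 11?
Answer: 1468903/17976 ≈ 81.715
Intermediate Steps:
n = -99 (n = -9*11 = -99)
O(E, k) = -11/(2*E) (O(E, k) = -11*1/(2*E) = -11/(2*E))
-104*O(7, n) + 1/((103 + (-1 + 3)²)*24) = -(-572)/7 + 1/((103 + (-1 + 3)²)*24) = -(-572)/7 + (1/24)/(103 + 2²) = -104*(-11/14) + (1/24)/(103 + 4) = 572/7 + (1/24)/107 = 572/7 + (1/107)*(1/24) = 572/7 + 1/2568 = 1468903/17976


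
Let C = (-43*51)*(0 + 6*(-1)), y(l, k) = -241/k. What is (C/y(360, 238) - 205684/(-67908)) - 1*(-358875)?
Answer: 1415168782228/4091457 ≈ 3.4588e+5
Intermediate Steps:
C = 13158 (C = -2193*(0 - 6) = -2193*(-6) = 13158)
(C/y(360, 238) - 205684/(-67908)) - 1*(-358875) = (13158/((-241/238)) - 205684/(-67908)) - 1*(-358875) = (13158/((-241*1/238)) - 205684*(-1/67908)) + 358875 = (13158/(-241/238) + 51421/16977) + 358875 = (13158*(-238/241) + 51421/16977) + 358875 = (-3131604/241 + 51421/16977) + 358875 = -53152848647/4091457 + 358875 = 1415168782228/4091457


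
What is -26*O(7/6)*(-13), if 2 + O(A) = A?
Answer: -845/3 ≈ -281.67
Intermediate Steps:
O(A) = -2 + A
-26*O(7/6)*(-13) = -26*(-2 + 7/6)*(-13) = -26*(-⅚)*(-13) = (65/3)*(-13) = -845/3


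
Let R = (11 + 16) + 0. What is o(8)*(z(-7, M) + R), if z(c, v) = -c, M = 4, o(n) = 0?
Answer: 0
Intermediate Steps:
R = 27 (R = 27 + 0 = 27)
o(8)*(z(-7, M) + R) = 0*(-1*(-7) + 27) = 0*(7 + 27) = 0*34 = 0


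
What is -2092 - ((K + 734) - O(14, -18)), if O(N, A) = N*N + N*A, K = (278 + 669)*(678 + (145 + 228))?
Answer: -998179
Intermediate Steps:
K = 995297 (K = 947*(678 + 373) = 947*1051 = 995297)
O(N, A) = N² + A*N
-2092 - ((K + 734) - O(14, -18)) = -2092 - ((995297 + 734) - 14*(-18 + 14)) = -2092 - (996031 - 14*(-4)) = -2092 - (996031 - 1*(-56)) = -2092 - (996031 + 56) = -2092 - 1*996087 = -2092 - 996087 = -998179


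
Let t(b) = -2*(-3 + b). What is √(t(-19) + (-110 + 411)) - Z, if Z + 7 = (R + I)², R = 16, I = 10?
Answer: -669 + √345 ≈ -650.43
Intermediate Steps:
t(b) = 6 - 2*b
Z = 669 (Z = -7 + (16 + 10)² = -7 + 26² = -7 + 676 = 669)
√(t(-19) + (-110 + 411)) - Z = √((6 - 2*(-19)) + (-110 + 411)) - 1*669 = √((6 + 38) + 301) - 669 = √(44 + 301) - 669 = √345 - 669 = -669 + √345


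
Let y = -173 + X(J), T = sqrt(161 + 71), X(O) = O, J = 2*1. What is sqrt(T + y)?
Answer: sqrt(-171 + 2*sqrt(58)) ≈ 12.481*I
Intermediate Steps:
J = 2
T = 2*sqrt(58) (T = sqrt(232) = 2*sqrt(58) ≈ 15.232)
y = -171 (y = -173 + 2 = -171)
sqrt(T + y) = sqrt(2*sqrt(58) - 171) = sqrt(-171 + 2*sqrt(58))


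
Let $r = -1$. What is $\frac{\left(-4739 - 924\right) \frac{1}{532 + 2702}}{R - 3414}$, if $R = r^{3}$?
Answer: $\frac{809}{1577730} \approx 0.00051276$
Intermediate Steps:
$R = -1$ ($R = \left(-1\right)^{3} = -1$)
$\frac{\left(-4739 - 924\right) \frac{1}{532 + 2702}}{R - 3414} = \frac{\left(-4739 - 924\right) \frac{1}{532 + 2702}}{-1 - 3414} = \frac{\left(-5663\right) \frac{1}{3234}}{-3415} = \left(-5663\right) \frac{1}{3234} \left(- \frac{1}{3415}\right) = \left(- \frac{809}{462}\right) \left(- \frac{1}{3415}\right) = \frac{809}{1577730}$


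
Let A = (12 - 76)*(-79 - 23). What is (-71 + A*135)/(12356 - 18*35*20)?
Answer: -881209/244 ≈ -3611.5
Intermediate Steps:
A = 6528 (A = -64*(-102) = 6528)
(-71 + A*135)/(12356 - 18*35*20) = (-71 + 6528*135)/(12356 - 18*35*20) = (-71 + 881280)/(12356 - 630*20) = 881209/(12356 - 12600) = 881209/(-244) = 881209*(-1/244) = -881209/244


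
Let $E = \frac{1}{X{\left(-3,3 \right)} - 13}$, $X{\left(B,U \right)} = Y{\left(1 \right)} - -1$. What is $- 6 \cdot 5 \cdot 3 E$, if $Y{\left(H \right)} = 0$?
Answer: $\frac{15}{2} \approx 7.5$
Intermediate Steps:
$X{\left(B,U \right)} = 1$ ($X{\left(B,U \right)} = 0 - -1 = 0 + 1 = 1$)
$E = - \frac{1}{12}$ ($E = \frac{1}{1 - 13} = \frac{1}{-12} = - \frac{1}{12} \approx -0.083333$)
$- 6 \cdot 5 \cdot 3 E = - 6 \cdot 5 \cdot 3 \left(- \frac{1}{12}\right) = \left(-6\right) 15 \left(- \frac{1}{12}\right) = \left(-90\right) \left(- \frac{1}{12}\right) = \frac{15}{2}$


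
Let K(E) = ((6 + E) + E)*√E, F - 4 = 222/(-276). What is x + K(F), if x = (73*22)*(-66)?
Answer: -105996 + 1995*√138/1058 ≈ -1.0597e+5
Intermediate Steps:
F = 147/46 (F = 4 + 222/(-276) = 4 + 222*(-1/276) = 4 - 37/46 = 147/46 ≈ 3.1957)
x = -105996 (x = 1606*(-66) = -105996)
K(E) = √E*(6 + 2*E) (K(E) = (6 + 2*E)*√E = √E*(6 + 2*E))
x + K(F) = -105996 + 2*√(147/46)*(3 + 147/46) = -105996 + 2*(7*√138/46)*(285/46) = -105996 + 1995*√138/1058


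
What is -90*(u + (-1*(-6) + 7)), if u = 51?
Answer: -5760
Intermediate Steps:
-90*(u + (-1*(-6) + 7)) = -90*(51 + (-1*(-6) + 7)) = -90*(51 + (6 + 7)) = -90*(51 + 13) = -90*64 = -5760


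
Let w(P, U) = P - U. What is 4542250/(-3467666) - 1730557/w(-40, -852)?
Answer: -3002340988481/1407872396 ≈ -2132.5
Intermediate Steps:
4542250/(-3467666) - 1730557/w(-40, -852) = 4542250/(-3467666) - 1730557/(-40 - 1*(-852)) = 4542250*(-1/3467666) - 1730557/(-40 + 852) = -2271125/1733833 - 1730557/812 = -3002340988481/1407872396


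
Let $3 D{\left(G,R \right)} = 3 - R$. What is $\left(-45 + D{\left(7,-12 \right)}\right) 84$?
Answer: $-3360$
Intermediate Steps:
$D{\left(G,R \right)} = 1 - \frac{R}{3}$ ($D{\left(G,R \right)} = \frac{3 - R}{3} = 1 - \frac{R}{3}$)
$\left(-45 + D{\left(7,-12 \right)}\right) 84 = \left(-45 + \left(1 - -4\right)\right) 84 = \left(-45 + \left(1 + 4\right)\right) 84 = \left(-45 + 5\right) 84 = \left(-40\right) 84 = -3360$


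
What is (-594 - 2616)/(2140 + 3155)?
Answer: -214/353 ≈ -0.60623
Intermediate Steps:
(-594 - 2616)/(2140 + 3155) = -3210/5295 = -3210*1/5295 = -214/353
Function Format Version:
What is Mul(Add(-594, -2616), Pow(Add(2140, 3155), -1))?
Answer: Rational(-214, 353) ≈ -0.60623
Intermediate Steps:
Mul(Add(-594, -2616), Pow(Add(2140, 3155), -1)) = Mul(-3210, Pow(5295, -1)) = Mul(-3210, Rational(1, 5295)) = Rational(-214, 353)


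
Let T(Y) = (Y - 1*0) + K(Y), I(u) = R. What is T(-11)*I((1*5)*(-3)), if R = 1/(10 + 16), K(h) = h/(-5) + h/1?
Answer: -99/130 ≈ -0.76154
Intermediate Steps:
K(h) = 4*h/5 (K(h) = h*(-1/5) + h*1 = -h/5 + h = 4*h/5)
R = 1/26 ≈ 0.038462
I(u) = 1/26
T(Y) = 9*Y/5 (T(Y) = (Y - 1*0) + 4*Y/5 = (Y + 0) + 4*Y/5 = Y + 4*Y/5 = 9*Y/5)
T(-11)*I((1*5)*(-3)) = ((9/5)*(-11))*(1/26) = -99/5*1/26 = -99/130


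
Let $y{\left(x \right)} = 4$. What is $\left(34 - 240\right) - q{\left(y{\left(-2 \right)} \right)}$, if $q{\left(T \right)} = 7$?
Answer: $-213$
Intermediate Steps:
$\left(34 - 240\right) - q{\left(y{\left(-2 \right)} \right)} = \left(34 - 240\right) - 7 = -206 - 7 = -213$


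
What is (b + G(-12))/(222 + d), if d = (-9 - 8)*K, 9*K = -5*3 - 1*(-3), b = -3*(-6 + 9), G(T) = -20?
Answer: -87/734 ≈ -0.11853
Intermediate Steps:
b = -9 (b = -3*3 = -9)
K = -4/3 (K = (-5*3 - 1*(-3))/9 = (-15 + 3)/9 = (⅑)*(-12) = -4/3 ≈ -1.3333)
d = 68/3 (d = (-9 - 8)*(-4/3) = -17*(-4/3) = 68/3 ≈ 22.667)
(b + G(-12))/(222 + d) = (-9 - 20)/(222 + 68/3) = -29/734/3 = -29*3/734 = -87/734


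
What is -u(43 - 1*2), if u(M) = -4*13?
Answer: 52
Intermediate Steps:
u(M) = -52
-u(43 - 1*2) = -1*(-52) = 52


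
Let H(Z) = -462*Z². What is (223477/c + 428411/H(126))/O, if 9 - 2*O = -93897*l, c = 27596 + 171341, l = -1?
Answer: -1553912634517/68498131100103936 ≈ -2.2685e-5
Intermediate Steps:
c = 198937
O = -46944 (O = 9/2 - (-93897)*(-1)/2 = 9/2 - ½*93897 = 9/2 - 93897/2 = -46944)
(223477/c + 428411/H(126))/O = (223477/198937 + 428411/((-462*126²)))/(-46944) = (223477*(1/198937) + 428411/((-462*15876)))*(-1/46944) = (223477/198937 + 428411/(-7334712))*(-1/46944) = (223477/198937 + 428411*(-1/7334712))*(-1/46944) = (223477/198937 - 428411/7334712)*(-1/46944) = (1553912634517/1459145601144)*(-1/46944) = -1553912634517/68498131100103936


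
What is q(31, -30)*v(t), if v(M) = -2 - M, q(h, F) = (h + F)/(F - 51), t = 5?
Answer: 7/81 ≈ 0.086420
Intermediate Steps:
q(h, F) = (F + h)/(-51 + F)
q(31, -30)*v(t) = ((-30 + 31)/(-51 - 30))*(-2 - 1*5) = (1/(-81))*(-2 - 5) = -1/81*1*(-7) = -1/81*(-7) = 7/81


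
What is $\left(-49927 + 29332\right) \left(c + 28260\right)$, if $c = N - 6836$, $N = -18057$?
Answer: $-69343365$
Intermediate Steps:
$c = -24893$ ($c = -18057 - 6836 = -24893$)
$\left(-49927 + 29332\right) \left(c + 28260\right) = \left(-49927 + 29332\right) \left(-24893 + 28260\right) = \left(-20595\right) 3367 = -69343365$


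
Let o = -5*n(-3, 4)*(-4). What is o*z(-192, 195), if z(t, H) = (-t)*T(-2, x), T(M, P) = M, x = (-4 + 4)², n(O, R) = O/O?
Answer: -7680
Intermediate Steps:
n(O, R) = 1
x = 0 (x = 0² = 0)
o = 20 (o = -5*1*(-4) = -5*(-4) = 20)
z(t, H) = 2*t (z(t, H) = -t*(-2) = 2*t)
o*z(-192, 195) = 20*(2*(-192)) = 20*(-384) = -7680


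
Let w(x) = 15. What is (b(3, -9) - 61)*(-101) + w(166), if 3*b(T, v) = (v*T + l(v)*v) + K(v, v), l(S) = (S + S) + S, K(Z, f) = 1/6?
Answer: -19829/18 ≈ -1101.6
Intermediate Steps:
K(Z, f) = ⅙
l(S) = 3*S (l(S) = 2*S + S = 3*S)
b(T, v) = 1/18 + v² + T*v/3 (b(T, v) = ((v*T + (3*v)*v) + ⅙)/3 = ((T*v + 3*v²) + ⅙)/3 = ((3*v² + T*v) + ⅙)/3 = (⅙ + 3*v² + T*v)/3 = 1/18 + v² + T*v/3)
(b(3, -9) - 61)*(-101) + w(166) = ((1/18 + (-9)² + (⅓)*3*(-9)) - 61)*(-101) + 15 = ((1/18 + 81 - 9) - 61)*(-101) + 15 = (1297/18 - 61)*(-101) + 15 = (199/18)*(-101) + 15 = -20099/18 + 15 = -19829/18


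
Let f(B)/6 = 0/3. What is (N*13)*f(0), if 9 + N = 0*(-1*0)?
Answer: 0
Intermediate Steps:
f(B) = 0 (f(B) = 6*(0/3) = 6*(0*(⅓)) = 6*0 = 0)
N = -9 (N = -9 + 0*(-1*0) = -9 + 0*0 = -9 + 0 = -9)
(N*13)*f(0) = -9*13*0 = -117*0 = 0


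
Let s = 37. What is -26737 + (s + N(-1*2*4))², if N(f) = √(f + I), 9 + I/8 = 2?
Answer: -25432 + 592*I ≈ -25432.0 + 592.0*I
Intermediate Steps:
I = -56 (I = -72 + 8*2 = -72 + 16 = -56)
N(f) = √(-56 + f) (N(f) = √(f - 56) = √(-56 + f))
-26737 + (s + N(-1*2*4))² = -26737 + (37 + √(-56 - 1*2*4))² = -26737 + (37 + √(-56 - 2*4))² = -26737 + (37 + √(-56 - 8))² = -26737 + (37 + √(-64))² = -26737 + (37 + 8*I)²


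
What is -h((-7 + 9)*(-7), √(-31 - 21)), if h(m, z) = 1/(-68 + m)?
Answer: 1/82 ≈ 0.012195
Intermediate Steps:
-h((-7 + 9)*(-7), √(-31 - 21)) = -1/(-68 + (-7 + 9)*(-7)) = -1/(-68 + 2*(-7)) = -1/(-68 - 14) = -1/(-82) = -1*(-1/82) = 1/82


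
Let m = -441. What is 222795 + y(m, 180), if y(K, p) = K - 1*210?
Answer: 222144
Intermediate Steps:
y(K, p) = -210 + K (y(K, p) = K - 210 = -210 + K)
222795 + y(m, 180) = 222795 + (-210 - 441) = 222795 - 651 = 222144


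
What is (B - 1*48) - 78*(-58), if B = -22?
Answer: 4454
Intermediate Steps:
(B - 1*48) - 78*(-58) = (-22 - 1*48) - 78*(-58) = (-22 - 48) + 4524 = -70 + 4524 = 4454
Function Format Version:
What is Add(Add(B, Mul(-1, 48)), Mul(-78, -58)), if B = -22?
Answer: 4454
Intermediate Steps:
Add(Add(B, Mul(-1, 48)), Mul(-78, -58)) = Add(Add(-22, Mul(-1, 48)), Mul(-78, -58)) = Add(Add(-22, -48), 4524) = Add(-70, 4524) = 4454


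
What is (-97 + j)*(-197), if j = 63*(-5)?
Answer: 81164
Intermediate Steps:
j = -315
(-97 + j)*(-197) = (-97 - 315)*(-197) = -412*(-197) = 81164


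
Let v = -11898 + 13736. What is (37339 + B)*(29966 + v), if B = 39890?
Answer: 2456191116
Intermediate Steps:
v = 1838
(37339 + B)*(29966 + v) = (37339 + 39890)*(29966 + 1838) = 77229*31804 = 2456191116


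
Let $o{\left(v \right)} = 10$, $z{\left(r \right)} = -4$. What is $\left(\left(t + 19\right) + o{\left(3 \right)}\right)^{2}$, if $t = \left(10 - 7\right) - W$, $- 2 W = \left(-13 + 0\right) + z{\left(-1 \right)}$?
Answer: $\frac{2209}{4} \approx 552.25$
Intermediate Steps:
$W = \frac{17}{2}$ ($W = - \frac{\left(-13 + 0\right) - 4}{2} = - \frac{-13 - 4}{2} = \left(- \frac{1}{2}\right) \left(-17\right) = \frac{17}{2} \approx 8.5$)
$t = - \frac{11}{2}$ ($t = \left(10 - 7\right) - \frac{17}{2} = 3 - \frac{17}{2} = - \frac{11}{2} \approx -5.5$)
$\left(\left(t + 19\right) + o{\left(3 \right)}\right)^{2} = \left(\left(- \frac{11}{2} + 19\right) + 10\right)^{2} = \left(\frac{27}{2} + 10\right)^{2} = \left(\frac{47}{2}\right)^{2} = \frac{2209}{4}$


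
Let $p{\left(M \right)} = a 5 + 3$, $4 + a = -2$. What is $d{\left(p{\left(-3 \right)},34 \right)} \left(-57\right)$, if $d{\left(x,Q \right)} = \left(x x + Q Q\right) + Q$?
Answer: $-109383$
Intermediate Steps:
$a = -6$ ($a = -4 - 2 = -6$)
$p{\left(M \right)} = -27$ ($p{\left(M \right)} = \left(-6\right) 5 + 3 = -30 + 3 = -27$)
$d{\left(x,Q \right)} = Q + Q^{2} + x^{2}$ ($d{\left(x,Q \right)} = \left(x^{2} + Q^{2}\right) + Q = \left(Q^{2} + x^{2}\right) + Q = Q + Q^{2} + x^{2}$)
$d{\left(p{\left(-3 \right)},34 \right)} \left(-57\right) = \left(34 + 34^{2} + \left(-27\right)^{2}\right) \left(-57\right) = \left(34 + 1156 + 729\right) \left(-57\right) = 1919 \left(-57\right) = -109383$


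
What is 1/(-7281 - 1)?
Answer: -1/7282 ≈ -0.00013732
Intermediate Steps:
1/(-7281 - 1) = 1/(-7282) = -1/7282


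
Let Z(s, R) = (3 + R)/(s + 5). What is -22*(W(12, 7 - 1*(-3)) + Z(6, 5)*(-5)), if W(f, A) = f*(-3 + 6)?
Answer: -712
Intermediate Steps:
W(f, A) = 3*f (W(f, A) = f*3 = 3*f)
Z(s, R) = (3 + R)/(5 + s)
-22*(W(12, 7 - 1*(-3)) + Z(6, 5)*(-5)) = -22*(3*12 + ((3 + 5)/(5 + 6))*(-5)) = -22*(36 + (8/11)*(-5)) = -22*(36 - 40/11) = -22*356/11 = -712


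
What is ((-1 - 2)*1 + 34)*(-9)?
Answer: -279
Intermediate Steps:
((-1 - 2)*1 + 34)*(-9) = (-3*1 + 34)*(-9) = (-3 + 34)*(-9) = 31*(-9) = -279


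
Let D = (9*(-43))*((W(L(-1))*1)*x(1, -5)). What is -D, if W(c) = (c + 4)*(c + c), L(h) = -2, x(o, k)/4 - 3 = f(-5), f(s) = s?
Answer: 24768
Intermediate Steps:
x(o, k) = -8 (x(o, k) = 12 + 4*(-5) = 12 - 20 = -8)
W(c) = 2*c*(4 + c) (W(c) = (4 + c)*(2*c) = 2*c*(4 + c))
D = -24768 (D = (9*(-43))*(((2*(-2)*(4 - 2))*1)*(-8)) = -387*(2*(-2)*2)*1*(-8) = -387*(-8*1)*(-8) = -(-3096)*(-8) = -387*64 = -24768)
-D = -1*(-24768) = 24768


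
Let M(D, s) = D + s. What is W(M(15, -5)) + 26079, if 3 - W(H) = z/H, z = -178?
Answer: 130499/5 ≈ 26100.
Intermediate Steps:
W(H) = 3 + 178/H (W(H) = 3 - (-178)/H = 3 + 178/H)
W(M(15, -5)) + 26079 = (3 + 178/(15 - 5)) + 26079 = (3 + 178/10) + 26079 = (3 + 178*(⅒)) + 26079 = (3 + 89/5) + 26079 = 104/5 + 26079 = 130499/5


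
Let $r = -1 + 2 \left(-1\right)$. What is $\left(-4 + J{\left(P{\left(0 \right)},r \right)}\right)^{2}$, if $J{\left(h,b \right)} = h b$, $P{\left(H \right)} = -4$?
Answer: $64$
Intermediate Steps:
$r = -3$ ($r = -1 - 2 = -3$)
$J{\left(h,b \right)} = b h$
$\left(-4 + J{\left(P{\left(0 \right)},r \right)}\right)^{2} = \left(-4 - -12\right)^{2} = \left(-4 + 12\right)^{2} = 8^{2} = 64$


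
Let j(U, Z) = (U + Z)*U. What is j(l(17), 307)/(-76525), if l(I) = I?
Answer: -5508/76525 ≈ -0.071976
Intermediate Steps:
j(U, Z) = U*(U + Z)
j(l(17), 307)/(-76525) = (17*(17 + 307))/(-76525) = (17*324)*(-1/76525) = 5508*(-1/76525) = -5508/76525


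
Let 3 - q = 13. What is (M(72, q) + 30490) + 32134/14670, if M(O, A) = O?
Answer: 224188337/7335 ≈ 30564.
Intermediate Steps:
q = -10 (q = 3 - 1*13 = 3 - 13 = -10)
(M(72, q) + 30490) + 32134/14670 = (72 + 30490) + 32134/14670 = 30562 + 32134*(1/14670) = 30562 + 16067/7335 = 224188337/7335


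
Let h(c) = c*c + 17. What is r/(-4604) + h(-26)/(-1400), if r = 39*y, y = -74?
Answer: 30351/230200 ≈ 0.13185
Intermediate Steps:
h(c) = 17 + c**2 (h(c) = c**2 + 17 = 17 + c**2)
r = -2886 (r = 39*(-74) = -2886)
r/(-4604) + h(-26)/(-1400) = -2886/(-4604) + (17 + (-26)**2)/(-1400) = -2886*(-1/4604) + (17 + 676)*(-1/1400) = 1443/2302 + 693*(-1/1400) = 1443/2302 - 99/200 = 30351/230200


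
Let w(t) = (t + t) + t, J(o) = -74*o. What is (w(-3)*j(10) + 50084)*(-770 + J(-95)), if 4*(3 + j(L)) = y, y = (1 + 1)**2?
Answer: 313638520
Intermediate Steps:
w(t) = 3*t (w(t) = 2*t + t = 3*t)
y = 4 (y = 2**2 = 4)
j(L) = -2 (j(L) = -3 + (1/4)*4 = -3 + 1 = -2)
(w(-3)*j(10) + 50084)*(-770 + J(-95)) = ((3*(-3))*(-2) + 50084)*(-770 - 74*(-95)) = (-9*(-2) + 50084)*(-770 + 7030) = (18 + 50084)*6260 = 50102*6260 = 313638520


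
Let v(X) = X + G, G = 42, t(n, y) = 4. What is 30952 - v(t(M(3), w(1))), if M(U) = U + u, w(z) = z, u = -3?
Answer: 30906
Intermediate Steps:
M(U) = -3 + U (M(U) = U - 3 = -3 + U)
v(X) = 42 + X (v(X) = X + 42 = 42 + X)
30952 - v(t(M(3), w(1))) = 30952 - (42 + 4) = 30952 - 1*46 = 30952 - 46 = 30906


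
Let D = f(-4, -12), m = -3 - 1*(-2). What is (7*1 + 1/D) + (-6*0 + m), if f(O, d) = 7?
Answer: 43/7 ≈ 6.1429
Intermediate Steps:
m = -1 (m = -3 + 2 = -1)
D = 7
(7*1 + 1/D) + (-6*0 + m) = (7*1 + 1/7) + (-6*0 - 1) = (7 + 1/7) + (0 - 1) = 50/7 - 1 = 43/7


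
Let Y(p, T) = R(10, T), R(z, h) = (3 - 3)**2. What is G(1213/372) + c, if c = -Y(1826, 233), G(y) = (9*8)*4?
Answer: 288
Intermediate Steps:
G(y) = 288 (G(y) = 72*4 = 288)
R(z, h) = 0 (R(z, h) = 0**2 = 0)
Y(p, T) = 0
c = 0 (c = -1*0 = 0)
G(1213/372) + c = 288 + 0 = 288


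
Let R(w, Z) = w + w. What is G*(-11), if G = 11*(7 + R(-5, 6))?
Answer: 363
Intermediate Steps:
R(w, Z) = 2*w
G = -33 (G = 11*(7 + 2*(-5)) = 11*(7 - 10) = 11*(-3) = -33)
G*(-11) = -33*(-11) = 363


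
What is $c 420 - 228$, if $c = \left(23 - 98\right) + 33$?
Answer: $-17868$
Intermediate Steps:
$c = -42$ ($c = -75 + 33 = -42$)
$c 420 - 228 = \left(-42\right) 420 - 228 = -17640 - 228 = -17868$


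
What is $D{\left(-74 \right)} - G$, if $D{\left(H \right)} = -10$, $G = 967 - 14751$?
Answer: $13774$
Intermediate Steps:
$G = -13784$
$D{\left(-74 \right)} - G = -10 - -13784 = -10 + 13784 = 13774$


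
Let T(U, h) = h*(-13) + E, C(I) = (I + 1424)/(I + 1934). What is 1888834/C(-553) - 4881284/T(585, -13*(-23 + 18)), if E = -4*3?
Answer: 2239718747542/746447 ≈ 3.0005e+6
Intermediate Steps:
E = -12
C(I) = (1424 + I)/(1934 + I)
T(U, h) = -12 - 13*h (T(U, h) = h*(-13) - 12 = -13*h - 12 = -12 - 13*h)
1888834/C(-553) - 4881284/T(585, -13*(-23 + 18)) = 1888834/(((1424 - 553)/(1934 - 553))) - 4881284/(-12 - (-169)*(-23 + 18)) = 1888834/((871/1381)) - 4881284/(-12 - (-169)*(-5)) = 1888834/(((1/1381)*871)) - 4881284/(-12 - 13*65) = 1888834/(871/1381) - 4881284/(-12 - 845) = 1888834*(1381/871) - 4881284/(-857) = 2608479754/871 - 4881284*(-1/857) = 2608479754/871 + 4881284/857 = 2239718747542/746447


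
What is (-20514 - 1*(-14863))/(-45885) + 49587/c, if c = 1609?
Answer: 2284391954/73828965 ≈ 30.942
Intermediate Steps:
(-20514 - 1*(-14863))/(-45885) + 49587/c = (-20514 - 1*(-14863))/(-45885) + 49587/1609 = (-20514 + 14863)*(-1/45885) + 49587*(1/1609) = -5651*(-1/45885) + 49587/1609 = 5651/45885 + 49587/1609 = 2284391954/73828965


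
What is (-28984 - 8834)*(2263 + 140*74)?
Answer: -477376614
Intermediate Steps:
(-28984 - 8834)*(2263 + 140*74) = -37818*(2263 + 10360) = -37818*12623 = -477376614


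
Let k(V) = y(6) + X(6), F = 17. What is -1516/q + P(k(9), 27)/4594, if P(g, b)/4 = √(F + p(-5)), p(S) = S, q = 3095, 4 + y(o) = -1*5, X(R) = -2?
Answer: -1516/3095 + 4*√3/2297 ≈ -0.48681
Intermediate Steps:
y(o) = -9 (y(o) = -4 - 1*5 = -4 - 5 = -9)
k(V) = -11 (k(V) = -9 - 2 = -11)
P(g, b) = 8*√3 (P(g, b) = 4*√(17 - 5) = 4*√12 = 4*(2*√3) = 8*√3)
-1516/q + P(k(9), 27)/4594 = -1516/3095 + (8*√3)/4594 = -1516*1/3095 + (8*√3)*(1/4594) = -1516/3095 + 4*√3/2297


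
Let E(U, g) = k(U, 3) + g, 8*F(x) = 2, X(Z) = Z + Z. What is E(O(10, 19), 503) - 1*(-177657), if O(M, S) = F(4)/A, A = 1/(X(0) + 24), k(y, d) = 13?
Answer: 178173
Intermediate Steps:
X(Z) = 2*Z
F(x) = 1/4 (F(x) = (1/8)*2 = 1/4)
A = 1/24 (A = 1/(2*0 + 24) = 1/(0 + 24) = 1/24 ≈ 0.041667)
O(M, S) = 6 (O(M, S) = 1/(4*(1/24)) = (1/4)*24 = 6)
E(U, g) = 13 + g
E(O(10, 19), 503) - 1*(-177657) = (13 + 503) - 1*(-177657) = 516 + 177657 = 178173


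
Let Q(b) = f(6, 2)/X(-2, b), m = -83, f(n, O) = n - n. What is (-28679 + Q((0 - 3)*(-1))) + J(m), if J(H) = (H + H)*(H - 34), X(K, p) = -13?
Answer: -9257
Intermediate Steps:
f(n, O) = 0
Q(b) = 0 (Q(b) = 0/(-13) = 0*(-1/13) = 0)
J(H) = 2*H*(-34 + H) (J(H) = (2*H)*(-34 + H) = 2*H*(-34 + H))
(-28679 + Q((0 - 3)*(-1))) + J(m) = (-28679 + 0) + 2*(-83)*(-34 - 83) = -28679 + 2*(-83)*(-117) = -28679 + 19422 = -9257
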